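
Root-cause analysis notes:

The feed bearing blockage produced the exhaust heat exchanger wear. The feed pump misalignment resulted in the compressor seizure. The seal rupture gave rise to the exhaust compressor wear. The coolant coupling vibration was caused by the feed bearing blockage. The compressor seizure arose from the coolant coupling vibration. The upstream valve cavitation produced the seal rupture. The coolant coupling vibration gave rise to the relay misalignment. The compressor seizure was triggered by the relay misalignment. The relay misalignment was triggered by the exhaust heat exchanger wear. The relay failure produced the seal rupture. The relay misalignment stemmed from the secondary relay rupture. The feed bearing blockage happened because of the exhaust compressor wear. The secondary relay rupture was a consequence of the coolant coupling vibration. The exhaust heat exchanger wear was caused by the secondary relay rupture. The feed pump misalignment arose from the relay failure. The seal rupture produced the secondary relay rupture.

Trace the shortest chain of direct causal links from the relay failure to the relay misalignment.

the relay failure → the seal rupture
the seal rupture → the secondary relay rupture
the secondary relay rupture → the relay misalignment
Length: 3 steps.

the relay failure → the seal rupture → the secondary relay rupture → the relay misalignment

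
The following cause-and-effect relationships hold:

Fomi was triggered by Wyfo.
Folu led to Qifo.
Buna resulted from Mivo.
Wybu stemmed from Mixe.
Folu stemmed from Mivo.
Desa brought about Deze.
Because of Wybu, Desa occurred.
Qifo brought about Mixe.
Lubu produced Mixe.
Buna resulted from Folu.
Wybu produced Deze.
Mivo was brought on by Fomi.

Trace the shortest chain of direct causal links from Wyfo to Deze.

Wyfo → Fomi → Mivo → Folu → Qifo → Mixe → Wybu → Deze

Wyfo → Fomi
Fomi → Mivo
Mivo → Folu
Folu → Qifo
Qifo → Mixe
Mixe → Wybu
Wybu → Deze
Length: 7 steps.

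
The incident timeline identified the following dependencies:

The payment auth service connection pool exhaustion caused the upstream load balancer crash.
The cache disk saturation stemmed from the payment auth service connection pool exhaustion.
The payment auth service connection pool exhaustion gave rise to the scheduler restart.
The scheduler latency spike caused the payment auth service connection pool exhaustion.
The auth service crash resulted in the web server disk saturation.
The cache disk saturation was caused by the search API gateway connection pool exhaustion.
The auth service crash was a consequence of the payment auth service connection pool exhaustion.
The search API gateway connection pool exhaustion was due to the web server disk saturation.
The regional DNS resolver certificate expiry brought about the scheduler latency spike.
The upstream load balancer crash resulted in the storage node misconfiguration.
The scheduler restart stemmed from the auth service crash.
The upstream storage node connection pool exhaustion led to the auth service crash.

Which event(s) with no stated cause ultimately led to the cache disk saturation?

the regional DNS resolver certificate expiry, the upstream storage node connection pool exhaustion

Tracing upstream from the cache disk saturation: the cache disk saturation ← the payment auth service connection pool exhaustion ← the scheduler latency spike ← the regional DNS resolver certificate expiry.
A separate upstream branch: the cache disk saturation ← the search API gateway connection pool exhaustion ← the web server disk saturation ← the auth service crash ← the upstream storage node connection pool exhaustion.
Each of those chain origins has no stated cause.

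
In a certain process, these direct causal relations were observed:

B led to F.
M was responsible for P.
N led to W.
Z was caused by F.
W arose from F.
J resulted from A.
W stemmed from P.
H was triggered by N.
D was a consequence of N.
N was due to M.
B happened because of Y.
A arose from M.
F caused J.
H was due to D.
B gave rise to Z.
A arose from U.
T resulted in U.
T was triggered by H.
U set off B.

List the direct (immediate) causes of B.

Upstream contributors include M, N, D, H, T, but only U, Y feed directly into B.

U, Y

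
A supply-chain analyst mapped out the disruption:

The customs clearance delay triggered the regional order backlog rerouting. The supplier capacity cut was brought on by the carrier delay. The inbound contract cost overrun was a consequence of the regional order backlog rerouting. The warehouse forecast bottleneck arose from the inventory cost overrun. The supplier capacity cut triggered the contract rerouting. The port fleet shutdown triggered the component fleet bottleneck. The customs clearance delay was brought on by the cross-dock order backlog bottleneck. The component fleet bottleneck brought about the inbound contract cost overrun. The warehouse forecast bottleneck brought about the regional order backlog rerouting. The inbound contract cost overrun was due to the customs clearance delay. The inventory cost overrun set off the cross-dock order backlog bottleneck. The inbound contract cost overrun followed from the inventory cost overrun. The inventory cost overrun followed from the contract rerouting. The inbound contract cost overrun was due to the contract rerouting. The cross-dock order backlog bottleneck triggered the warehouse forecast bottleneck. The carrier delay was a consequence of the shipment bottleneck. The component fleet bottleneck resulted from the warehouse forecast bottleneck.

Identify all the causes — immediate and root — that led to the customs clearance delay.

the carrier delay, the contract rerouting, the cross-dock order backlog bottleneck, the inventory cost overrun, the shipment bottleneck, the supplier capacity cut

Immediate cause of the customs clearance delay: the cross-dock order backlog bottleneck.
Further upstream: the shipment bottleneck, the carrier delay, the supplier capacity cut, the contract rerouting, the inventory cost overrun.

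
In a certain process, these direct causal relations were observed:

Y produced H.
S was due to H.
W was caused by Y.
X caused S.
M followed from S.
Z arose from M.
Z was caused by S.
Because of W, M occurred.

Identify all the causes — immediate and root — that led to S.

Immediate causes of S: H, X.
Further upstream: Y.

H, X, Y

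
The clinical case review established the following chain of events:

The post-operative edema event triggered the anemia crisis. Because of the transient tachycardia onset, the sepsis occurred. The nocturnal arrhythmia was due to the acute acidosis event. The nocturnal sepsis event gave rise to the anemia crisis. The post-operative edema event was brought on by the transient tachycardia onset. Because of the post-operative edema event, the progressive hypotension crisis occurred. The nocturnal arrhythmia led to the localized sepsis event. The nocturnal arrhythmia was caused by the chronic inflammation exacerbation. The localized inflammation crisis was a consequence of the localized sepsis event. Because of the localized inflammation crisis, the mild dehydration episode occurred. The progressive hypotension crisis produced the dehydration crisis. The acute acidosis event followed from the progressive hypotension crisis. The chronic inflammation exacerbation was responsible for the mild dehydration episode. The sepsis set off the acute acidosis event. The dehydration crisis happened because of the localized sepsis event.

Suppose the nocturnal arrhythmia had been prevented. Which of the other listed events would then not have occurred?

the localized inflammation crisis, the localized sepsis event

Downstream of the nocturnal arrhythmia: the localized sepsis event, the localized inflammation crisis, the mild dehydration episode, the dehydration crisis.
Of those, still caused via another path: the mild dehydration episode, the dehydration crisis.
The remainder have no surviving cause.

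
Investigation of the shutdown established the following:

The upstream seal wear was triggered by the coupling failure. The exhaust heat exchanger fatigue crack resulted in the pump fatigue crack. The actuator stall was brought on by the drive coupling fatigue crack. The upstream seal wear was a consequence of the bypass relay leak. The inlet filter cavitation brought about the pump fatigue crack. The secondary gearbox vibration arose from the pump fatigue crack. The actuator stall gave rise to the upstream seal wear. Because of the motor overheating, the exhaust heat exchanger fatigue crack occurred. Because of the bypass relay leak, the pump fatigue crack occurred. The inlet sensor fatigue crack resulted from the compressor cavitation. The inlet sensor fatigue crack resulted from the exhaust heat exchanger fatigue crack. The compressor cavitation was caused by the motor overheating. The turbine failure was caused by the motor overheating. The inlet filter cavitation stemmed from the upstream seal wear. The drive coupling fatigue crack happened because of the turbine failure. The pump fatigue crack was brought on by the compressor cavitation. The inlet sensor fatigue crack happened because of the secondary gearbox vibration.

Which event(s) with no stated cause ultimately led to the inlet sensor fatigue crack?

Tracing upstream from the inlet sensor fatigue crack: the inlet sensor fatigue crack ← the secondary gearbox vibration ← the pump fatigue crack ← the inlet filter cavitation ← the upstream seal wear ← the coupling failure.
A separate upstream branch: the inlet sensor fatigue crack ← the secondary gearbox vibration ← the pump fatigue crack ← the bypass relay leak.
A separate upstream branch: the inlet sensor fatigue crack ← the exhaust heat exchanger fatigue crack ← the motor overheating.
Each of those chain origins has no stated cause.

the bypass relay leak, the coupling failure, the motor overheating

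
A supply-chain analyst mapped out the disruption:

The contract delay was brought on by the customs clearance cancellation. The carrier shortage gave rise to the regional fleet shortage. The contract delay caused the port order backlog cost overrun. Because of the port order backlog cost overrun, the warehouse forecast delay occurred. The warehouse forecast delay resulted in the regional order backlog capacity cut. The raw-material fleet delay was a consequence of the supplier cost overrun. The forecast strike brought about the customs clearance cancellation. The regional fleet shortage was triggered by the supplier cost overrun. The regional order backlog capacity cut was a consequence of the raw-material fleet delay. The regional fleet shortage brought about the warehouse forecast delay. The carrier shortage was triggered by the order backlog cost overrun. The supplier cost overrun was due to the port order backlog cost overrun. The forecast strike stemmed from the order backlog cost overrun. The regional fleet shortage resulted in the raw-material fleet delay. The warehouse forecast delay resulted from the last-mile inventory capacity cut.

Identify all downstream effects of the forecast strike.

the contract delay, the customs clearance cancellation, the port order backlog cost overrun, the raw-material fleet delay, the regional fleet shortage, the regional order backlog capacity cut, the supplier cost overrun, the warehouse forecast delay

Direct effects: the customs clearance cancellation.
2 steps out: the contract delay.
3 steps out: the port order backlog cost overrun.
4 steps out: the supplier cost overrun, the warehouse forecast delay.
5 steps out: the regional fleet shortage, the raw-material fleet delay, the regional order backlog capacity cut.
Not reachable from it: the order backlog cost overrun, the carrier shortage, the last-mile inventory capacity cut.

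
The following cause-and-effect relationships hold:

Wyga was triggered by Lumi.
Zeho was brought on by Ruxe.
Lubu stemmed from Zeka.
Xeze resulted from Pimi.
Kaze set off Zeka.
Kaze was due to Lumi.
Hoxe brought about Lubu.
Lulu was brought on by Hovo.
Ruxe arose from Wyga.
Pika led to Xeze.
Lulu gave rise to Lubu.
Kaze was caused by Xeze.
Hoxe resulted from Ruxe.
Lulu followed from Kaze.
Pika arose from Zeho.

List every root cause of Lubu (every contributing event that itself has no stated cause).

Tracing upstream from Lubu: Lubu ← Zeka ← Kaze ← Lumi.
A separate upstream branch: Lubu ← Zeka ← Kaze ← Xeze ← Pimi.
A separate upstream branch: Lubu ← Lulu ← Hovo.
Each of those chain origins has no stated cause.

Hovo, Lumi, Pimi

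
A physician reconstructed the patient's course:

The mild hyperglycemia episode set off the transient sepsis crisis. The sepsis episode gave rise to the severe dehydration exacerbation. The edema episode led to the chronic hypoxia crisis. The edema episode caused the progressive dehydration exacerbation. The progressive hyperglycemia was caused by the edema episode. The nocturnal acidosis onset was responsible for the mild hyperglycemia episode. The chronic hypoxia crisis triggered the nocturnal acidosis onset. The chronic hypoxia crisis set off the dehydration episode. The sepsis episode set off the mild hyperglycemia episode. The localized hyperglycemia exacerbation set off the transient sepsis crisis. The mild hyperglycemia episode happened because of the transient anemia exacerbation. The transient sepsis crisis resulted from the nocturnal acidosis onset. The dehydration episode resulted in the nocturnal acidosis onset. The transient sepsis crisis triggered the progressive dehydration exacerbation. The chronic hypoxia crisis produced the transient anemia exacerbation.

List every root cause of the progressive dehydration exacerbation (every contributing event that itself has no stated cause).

Tracing upstream from the progressive dehydration exacerbation: the progressive dehydration exacerbation ← the transient sepsis crisis ← the mild hyperglycemia episode ← the sepsis episode.
A separate upstream branch: the progressive dehydration exacerbation ← the edema episode.
A separate upstream branch: the progressive dehydration exacerbation ← the transient sepsis crisis ← the localized hyperglycemia exacerbation.
Each of those chain origins has no stated cause.

the edema episode, the localized hyperglycemia exacerbation, the sepsis episode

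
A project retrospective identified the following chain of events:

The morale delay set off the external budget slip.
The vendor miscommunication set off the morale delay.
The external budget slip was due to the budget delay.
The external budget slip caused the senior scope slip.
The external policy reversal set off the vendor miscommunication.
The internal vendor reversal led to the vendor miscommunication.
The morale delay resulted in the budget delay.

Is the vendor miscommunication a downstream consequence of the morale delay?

The morale delay leads to the budget delay, the external budget slip, the senior scope slip; the vendor miscommunication is not among them.

No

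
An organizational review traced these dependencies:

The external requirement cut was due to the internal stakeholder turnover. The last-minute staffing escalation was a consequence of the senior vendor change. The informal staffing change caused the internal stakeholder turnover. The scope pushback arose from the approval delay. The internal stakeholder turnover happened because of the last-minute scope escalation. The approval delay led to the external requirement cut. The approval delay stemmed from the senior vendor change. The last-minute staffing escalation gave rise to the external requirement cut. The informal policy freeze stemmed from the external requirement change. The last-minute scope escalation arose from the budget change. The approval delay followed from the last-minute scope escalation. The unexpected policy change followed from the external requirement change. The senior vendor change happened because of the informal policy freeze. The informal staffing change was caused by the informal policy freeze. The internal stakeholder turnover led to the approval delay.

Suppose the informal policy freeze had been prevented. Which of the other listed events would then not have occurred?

Downstream of the informal policy freeze: the informal staffing change, the senior vendor change, the last-minute staffing escalation, the internal stakeholder turnover, the approval delay, the scope pushback, the external requirement cut.
Of those, still caused via another path: the internal stakeholder turnover, the approval delay, the scope pushback, the external requirement cut.
The remainder have no surviving cause.

the informal staffing change, the last-minute staffing escalation, the senior vendor change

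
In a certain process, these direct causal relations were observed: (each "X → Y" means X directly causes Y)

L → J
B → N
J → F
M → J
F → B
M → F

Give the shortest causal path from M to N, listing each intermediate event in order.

M → F
F → B
B → N
Length: 3 steps.

M → F → B → N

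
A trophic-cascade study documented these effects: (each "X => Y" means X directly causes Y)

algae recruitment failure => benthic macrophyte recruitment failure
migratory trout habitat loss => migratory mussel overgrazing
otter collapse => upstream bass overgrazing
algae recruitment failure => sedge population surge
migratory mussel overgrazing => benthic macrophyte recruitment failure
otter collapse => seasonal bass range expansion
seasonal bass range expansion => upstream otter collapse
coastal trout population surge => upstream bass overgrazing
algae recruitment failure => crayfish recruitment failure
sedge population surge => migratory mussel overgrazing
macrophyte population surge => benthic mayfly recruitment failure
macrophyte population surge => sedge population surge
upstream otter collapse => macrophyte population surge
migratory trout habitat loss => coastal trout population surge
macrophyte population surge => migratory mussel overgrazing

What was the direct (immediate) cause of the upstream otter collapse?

Upstream contributors include the otter collapse, but only the seasonal bass range expansion feeds directly into the upstream otter collapse.

the seasonal bass range expansion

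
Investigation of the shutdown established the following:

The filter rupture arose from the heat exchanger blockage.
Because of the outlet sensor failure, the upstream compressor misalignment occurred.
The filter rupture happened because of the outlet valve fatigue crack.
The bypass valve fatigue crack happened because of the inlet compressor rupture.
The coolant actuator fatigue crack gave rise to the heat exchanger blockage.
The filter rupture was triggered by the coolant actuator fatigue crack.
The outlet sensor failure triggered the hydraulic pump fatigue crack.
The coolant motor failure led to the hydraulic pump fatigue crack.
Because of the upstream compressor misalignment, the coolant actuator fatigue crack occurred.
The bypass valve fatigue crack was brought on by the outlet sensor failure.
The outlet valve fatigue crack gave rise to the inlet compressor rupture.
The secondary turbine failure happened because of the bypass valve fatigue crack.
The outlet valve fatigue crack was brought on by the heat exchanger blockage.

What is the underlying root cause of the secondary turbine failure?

the outlet sensor failure

Tracing upstream from the secondary turbine failure: the secondary turbine failure ← the bypass valve fatigue crack ← the outlet sensor failure.
The outlet sensor failure has no stated cause, so it is the root.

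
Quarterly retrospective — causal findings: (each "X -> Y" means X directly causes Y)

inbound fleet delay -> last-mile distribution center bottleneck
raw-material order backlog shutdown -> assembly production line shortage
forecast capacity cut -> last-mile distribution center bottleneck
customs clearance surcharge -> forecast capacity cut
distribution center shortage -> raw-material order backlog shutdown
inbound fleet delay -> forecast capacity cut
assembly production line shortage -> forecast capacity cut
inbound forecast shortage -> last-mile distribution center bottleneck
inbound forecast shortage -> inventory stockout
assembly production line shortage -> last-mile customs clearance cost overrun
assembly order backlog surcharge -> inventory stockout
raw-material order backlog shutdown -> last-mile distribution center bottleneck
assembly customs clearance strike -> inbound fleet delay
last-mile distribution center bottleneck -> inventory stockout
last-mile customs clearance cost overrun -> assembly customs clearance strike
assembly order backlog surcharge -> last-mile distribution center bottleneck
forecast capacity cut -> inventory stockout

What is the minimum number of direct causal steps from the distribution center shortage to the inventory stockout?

3

Shortest chain: the distribution center shortage → the raw-material order backlog shutdown → the last-mile distribution center bottleneck → the inventory stockout.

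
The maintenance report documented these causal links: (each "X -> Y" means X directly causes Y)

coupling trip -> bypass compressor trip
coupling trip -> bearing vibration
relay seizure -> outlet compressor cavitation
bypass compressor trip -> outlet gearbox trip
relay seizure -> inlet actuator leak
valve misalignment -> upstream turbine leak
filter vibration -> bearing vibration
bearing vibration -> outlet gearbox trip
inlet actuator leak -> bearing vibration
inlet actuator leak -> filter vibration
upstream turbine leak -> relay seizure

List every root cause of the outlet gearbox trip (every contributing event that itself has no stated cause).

Tracing upstream from the outlet gearbox trip: the outlet gearbox trip ← the bearing vibration ← the inlet actuator leak ← the relay seizure ← the upstream turbine leak ← the valve misalignment.
A separate upstream branch: the outlet gearbox trip ← the bearing vibration ← the coupling trip.
Each of those chain origins has no stated cause.

the coupling trip, the valve misalignment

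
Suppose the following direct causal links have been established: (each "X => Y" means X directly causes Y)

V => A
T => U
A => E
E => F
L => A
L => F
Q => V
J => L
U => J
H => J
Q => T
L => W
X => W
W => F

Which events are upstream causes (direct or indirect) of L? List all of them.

H, J, Q, T, U

Immediate cause of L: J.
Further upstream: H, Q, T, U.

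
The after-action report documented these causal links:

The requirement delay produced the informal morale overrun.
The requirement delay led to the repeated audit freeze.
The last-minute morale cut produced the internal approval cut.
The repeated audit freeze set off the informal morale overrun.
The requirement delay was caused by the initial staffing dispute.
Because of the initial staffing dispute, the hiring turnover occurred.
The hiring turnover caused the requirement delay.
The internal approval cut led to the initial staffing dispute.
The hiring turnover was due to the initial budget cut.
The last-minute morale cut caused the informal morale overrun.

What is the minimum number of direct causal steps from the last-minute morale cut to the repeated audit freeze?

4

Shortest chain: the last-minute morale cut → the internal approval cut → the initial staffing dispute → the requirement delay → the repeated audit freeze.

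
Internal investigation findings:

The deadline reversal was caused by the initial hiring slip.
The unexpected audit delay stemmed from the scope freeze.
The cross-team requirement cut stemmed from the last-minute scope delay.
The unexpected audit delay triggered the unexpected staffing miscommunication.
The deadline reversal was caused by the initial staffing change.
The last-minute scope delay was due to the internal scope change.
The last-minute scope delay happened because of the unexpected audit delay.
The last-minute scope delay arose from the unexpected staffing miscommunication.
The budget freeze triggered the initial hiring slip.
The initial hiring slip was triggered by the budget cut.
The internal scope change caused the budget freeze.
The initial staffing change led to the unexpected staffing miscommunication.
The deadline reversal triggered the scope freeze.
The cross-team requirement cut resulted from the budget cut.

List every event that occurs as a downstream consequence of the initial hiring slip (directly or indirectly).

Direct effects: the deadline reversal.
2 steps out: the scope freeze.
3 steps out: the unexpected audit delay.
4 steps out: the unexpected staffing miscommunication, the last-minute scope delay.
5 steps out: the cross-team requirement cut.
Not reachable from it: the budget cut, the internal scope change, the budget freeze, the initial staffing change.

the cross-team requirement cut, the deadline reversal, the last-minute scope delay, the scope freeze, the unexpected audit delay, the unexpected staffing miscommunication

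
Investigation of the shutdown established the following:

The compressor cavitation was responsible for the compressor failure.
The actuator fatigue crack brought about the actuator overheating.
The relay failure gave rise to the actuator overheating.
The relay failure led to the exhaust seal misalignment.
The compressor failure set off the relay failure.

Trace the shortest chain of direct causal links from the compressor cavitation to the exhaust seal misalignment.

the compressor cavitation → the compressor failure → the relay failure → the exhaust seal misalignment

the compressor cavitation → the compressor failure
the compressor failure → the relay failure
the relay failure → the exhaust seal misalignment
Length: 3 steps.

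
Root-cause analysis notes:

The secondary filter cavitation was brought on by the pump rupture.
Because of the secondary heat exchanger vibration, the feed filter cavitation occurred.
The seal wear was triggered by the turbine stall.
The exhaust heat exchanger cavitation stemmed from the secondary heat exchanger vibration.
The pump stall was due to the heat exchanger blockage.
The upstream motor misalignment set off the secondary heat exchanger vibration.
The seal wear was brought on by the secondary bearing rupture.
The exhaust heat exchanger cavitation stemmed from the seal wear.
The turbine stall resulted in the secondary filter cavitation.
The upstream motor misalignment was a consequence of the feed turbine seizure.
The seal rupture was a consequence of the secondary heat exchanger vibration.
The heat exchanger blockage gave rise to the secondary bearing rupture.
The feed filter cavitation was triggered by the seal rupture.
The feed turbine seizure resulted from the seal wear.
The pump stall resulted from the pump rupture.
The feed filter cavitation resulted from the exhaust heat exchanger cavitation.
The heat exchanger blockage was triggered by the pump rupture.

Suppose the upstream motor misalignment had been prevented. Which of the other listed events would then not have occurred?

Downstream of the upstream motor misalignment: the secondary heat exchanger vibration, the seal rupture, the exhaust heat exchanger cavitation, the feed filter cavitation.
Of those, still caused via another path: the exhaust heat exchanger cavitation, the feed filter cavitation.
The remainder have no surviving cause.

the seal rupture, the secondary heat exchanger vibration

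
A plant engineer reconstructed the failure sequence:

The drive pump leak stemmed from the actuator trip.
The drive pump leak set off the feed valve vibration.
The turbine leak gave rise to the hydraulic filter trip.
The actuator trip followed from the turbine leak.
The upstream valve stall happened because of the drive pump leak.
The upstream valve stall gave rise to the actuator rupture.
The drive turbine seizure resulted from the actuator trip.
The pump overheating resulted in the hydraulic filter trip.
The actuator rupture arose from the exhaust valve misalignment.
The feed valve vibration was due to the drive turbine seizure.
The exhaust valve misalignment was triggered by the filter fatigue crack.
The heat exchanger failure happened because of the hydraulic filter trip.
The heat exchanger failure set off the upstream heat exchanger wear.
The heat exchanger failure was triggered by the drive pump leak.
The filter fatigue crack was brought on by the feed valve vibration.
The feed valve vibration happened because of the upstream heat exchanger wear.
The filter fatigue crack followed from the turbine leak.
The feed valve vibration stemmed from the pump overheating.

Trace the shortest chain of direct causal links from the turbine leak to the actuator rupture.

the turbine leak → the filter fatigue crack
the filter fatigue crack → the exhaust valve misalignment
the exhaust valve misalignment → the actuator rupture
Length: 3 steps.

the turbine leak → the filter fatigue crack → the exhaust valve misalignment → the actuator rupture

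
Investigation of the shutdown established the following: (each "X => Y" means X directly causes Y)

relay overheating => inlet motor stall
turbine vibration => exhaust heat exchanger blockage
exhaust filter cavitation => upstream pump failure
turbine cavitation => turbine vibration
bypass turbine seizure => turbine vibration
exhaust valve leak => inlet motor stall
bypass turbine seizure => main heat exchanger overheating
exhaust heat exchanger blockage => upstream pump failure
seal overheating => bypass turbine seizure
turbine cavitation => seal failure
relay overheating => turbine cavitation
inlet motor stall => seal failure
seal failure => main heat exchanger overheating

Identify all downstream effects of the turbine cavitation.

Direct effects: the turbine vibration, the seal failure.
2 steps out: the exhaust heat exchanger blockage, the main heat exchanger overheating.
3 steps out: the upstream pump failure.
Not reachable from it: the relay overheating, the seal overheating, the exhaust filter cavitation, the exhaust valve leak, the bypass turbine seizure, the inlet motor stall.

the exhaust heat exchanger blockage, the main heat exchanger overheating, the seal failure, the turbine vibration, the upstream pump failure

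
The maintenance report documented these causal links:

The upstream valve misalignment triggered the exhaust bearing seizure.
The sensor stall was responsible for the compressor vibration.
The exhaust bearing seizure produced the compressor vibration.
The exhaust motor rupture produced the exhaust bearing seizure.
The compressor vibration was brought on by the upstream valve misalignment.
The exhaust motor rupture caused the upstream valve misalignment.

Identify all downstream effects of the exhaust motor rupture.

Direct effects: the upstream valve misalignment, the exhaust bearing seizure.
2 steps out: the compressor vibration.
Not reachable from it: the sensor stall.

the compressor vibration, the exhaust bearing seizure, the upstream valve misalignment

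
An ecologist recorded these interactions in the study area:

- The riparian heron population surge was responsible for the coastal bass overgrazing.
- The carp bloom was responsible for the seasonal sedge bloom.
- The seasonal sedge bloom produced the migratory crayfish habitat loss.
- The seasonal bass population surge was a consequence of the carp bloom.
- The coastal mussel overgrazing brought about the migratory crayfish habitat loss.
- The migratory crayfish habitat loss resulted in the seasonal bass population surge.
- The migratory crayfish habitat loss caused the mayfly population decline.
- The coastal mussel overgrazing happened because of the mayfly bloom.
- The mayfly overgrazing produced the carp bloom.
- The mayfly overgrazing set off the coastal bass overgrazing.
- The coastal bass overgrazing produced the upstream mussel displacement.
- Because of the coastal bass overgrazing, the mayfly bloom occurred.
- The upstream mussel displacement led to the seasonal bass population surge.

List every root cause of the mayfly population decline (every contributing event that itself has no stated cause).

the mayfly overgrazing, the riparian heron population surge

Tracing upstream from the mayfly population decline: the mayfly population decline ← the migratory crayfish habitat loss ← the seasonal sedge bloom ← the carp bloom ← the mayfly overgrazing.
A separate upstream branch: the mayfly population decline ← the migratory crayfish habitat loss ← the coastal mussel overgrazing ← the mayfly bloom ← the coastal bass overgrazing ← the riparian heron population surge.
Each of those chain origins has no stated cause.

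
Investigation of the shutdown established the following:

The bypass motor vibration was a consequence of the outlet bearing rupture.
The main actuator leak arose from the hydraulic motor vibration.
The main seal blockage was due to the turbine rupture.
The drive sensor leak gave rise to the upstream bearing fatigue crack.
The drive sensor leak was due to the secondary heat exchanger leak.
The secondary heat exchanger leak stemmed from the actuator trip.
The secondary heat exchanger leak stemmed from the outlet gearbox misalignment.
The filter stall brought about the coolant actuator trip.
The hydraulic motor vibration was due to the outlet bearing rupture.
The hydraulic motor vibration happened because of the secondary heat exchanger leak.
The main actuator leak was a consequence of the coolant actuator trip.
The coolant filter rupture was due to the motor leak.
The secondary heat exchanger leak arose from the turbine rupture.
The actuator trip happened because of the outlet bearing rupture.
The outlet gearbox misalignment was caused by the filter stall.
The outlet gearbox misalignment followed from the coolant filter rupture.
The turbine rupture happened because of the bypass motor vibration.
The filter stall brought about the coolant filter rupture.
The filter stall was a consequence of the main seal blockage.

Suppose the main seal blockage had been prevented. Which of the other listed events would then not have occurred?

Downstream of the main seal blockage: the filter stall, the coolant filter rupture, the outlet gearbox misalignment, the secondary heat exchanger leak, the drive sensor leak, the upstream bearing fatigue crack, the coolant actuator trip, the hydraulic motor vibration, the main actuator leak.
Of those, still caused via another path: the coolant filter rupture, the outlet gearbox misalignment, the secondary heat exchanger leak, the drive sensor leak, the upstream bearing fatigue crack, the hydraulic motor vibration, the main actuator leak.
The remainder have no surviving cause.

the coolant actuator trip, the filter stall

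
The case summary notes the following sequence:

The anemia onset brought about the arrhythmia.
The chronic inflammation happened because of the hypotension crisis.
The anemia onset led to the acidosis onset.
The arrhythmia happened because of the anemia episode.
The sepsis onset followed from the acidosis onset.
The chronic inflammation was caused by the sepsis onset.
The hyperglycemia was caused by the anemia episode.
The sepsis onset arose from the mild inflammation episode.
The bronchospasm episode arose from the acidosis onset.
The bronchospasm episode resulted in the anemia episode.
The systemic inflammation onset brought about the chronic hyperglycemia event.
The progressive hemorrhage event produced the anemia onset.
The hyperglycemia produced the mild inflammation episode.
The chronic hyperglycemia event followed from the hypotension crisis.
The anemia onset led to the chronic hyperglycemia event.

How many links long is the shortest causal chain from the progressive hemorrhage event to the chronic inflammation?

Shortest chain: the progressive hemorrhage event → the anemia onset → the acidosis onset → the sepsis onset → the chronic inflammation.

4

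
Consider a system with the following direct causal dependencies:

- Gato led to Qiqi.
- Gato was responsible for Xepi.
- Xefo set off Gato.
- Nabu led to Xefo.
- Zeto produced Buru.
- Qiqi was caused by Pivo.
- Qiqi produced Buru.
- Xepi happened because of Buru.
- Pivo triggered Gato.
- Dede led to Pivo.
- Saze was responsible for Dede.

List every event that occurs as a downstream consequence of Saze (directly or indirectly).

Direct effects: Dede.
2 steps out: Pivo.
3 steps out: Gato, Qiqi.
4 steps out: Buru, Xepi.
Not reachable from it: Nabu, Xefo, Zeto.

Buru, Dede, Gato, Pivo, Qiqi, Xepi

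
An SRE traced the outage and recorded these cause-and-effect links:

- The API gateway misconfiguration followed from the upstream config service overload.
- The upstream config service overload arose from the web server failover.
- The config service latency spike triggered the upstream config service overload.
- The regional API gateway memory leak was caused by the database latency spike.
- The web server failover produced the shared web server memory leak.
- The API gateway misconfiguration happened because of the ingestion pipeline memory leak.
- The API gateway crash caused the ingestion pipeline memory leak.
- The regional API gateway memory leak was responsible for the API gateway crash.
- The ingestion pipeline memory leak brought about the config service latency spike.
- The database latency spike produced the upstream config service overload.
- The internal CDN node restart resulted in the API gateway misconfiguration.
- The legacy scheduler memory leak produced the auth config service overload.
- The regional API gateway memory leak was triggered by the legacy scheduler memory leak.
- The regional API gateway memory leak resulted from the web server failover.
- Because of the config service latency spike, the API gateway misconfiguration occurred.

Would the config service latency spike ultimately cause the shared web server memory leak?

The config service latency spike leads to the upstream config service overload, the API gateway misconfiguration; the shared web server memory leak is not among them.

No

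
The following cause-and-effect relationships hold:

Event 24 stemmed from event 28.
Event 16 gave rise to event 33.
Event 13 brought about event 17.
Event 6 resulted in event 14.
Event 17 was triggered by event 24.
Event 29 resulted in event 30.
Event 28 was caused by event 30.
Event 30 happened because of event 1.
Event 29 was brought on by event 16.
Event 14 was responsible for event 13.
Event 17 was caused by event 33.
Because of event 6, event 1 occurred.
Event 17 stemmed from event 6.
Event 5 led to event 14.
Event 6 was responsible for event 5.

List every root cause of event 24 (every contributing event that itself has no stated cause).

event 16, event 6

Tracing upstream from event 24: event 24 ← event 28 ← event 30 ← event 1 ← event 6.
A separate upstream branch: event 24 ← event 28 ← event 30 ← event 29 ← event 16.
Each of those chain origins has no stated cause.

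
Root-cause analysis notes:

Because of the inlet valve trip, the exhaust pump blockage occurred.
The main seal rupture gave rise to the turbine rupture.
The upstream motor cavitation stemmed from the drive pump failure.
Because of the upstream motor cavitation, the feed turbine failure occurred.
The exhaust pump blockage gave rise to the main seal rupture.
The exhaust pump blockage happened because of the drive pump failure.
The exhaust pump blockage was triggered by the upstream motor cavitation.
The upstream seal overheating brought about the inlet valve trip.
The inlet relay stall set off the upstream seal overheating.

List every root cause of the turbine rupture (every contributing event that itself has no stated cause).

the drive pump failure, the inlet relay stall

Tracing upstream from the turbine rupture: the turbine rupture ← the main seal rupture ← the exhaust pump blockage ← the drive pump failure.
A separate upstream branch: the turbine rupture ← the main seal rupture ← the exhaust pump blockage ← the inlet valve trip ← the upstream seal overheating ← the inlet relay stall.
Each of those chain origins has no stated cause.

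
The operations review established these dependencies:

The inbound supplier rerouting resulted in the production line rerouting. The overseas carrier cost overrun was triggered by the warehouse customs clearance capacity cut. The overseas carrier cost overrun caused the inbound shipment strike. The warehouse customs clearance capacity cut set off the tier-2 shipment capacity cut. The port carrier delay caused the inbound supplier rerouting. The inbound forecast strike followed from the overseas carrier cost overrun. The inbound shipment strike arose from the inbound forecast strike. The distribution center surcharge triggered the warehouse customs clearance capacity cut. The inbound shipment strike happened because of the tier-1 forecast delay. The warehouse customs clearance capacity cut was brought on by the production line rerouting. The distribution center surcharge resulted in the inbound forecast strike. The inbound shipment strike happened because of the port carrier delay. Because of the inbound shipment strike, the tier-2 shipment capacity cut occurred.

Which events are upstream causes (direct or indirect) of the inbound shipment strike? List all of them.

Immediate causes of the inbound shipment strike: the port carrier delay, the tier-1 forecast delay, the overseas carrier cost overrun, the inbound forecast strike.
Further upstream: the inbound supplier rerouting, the production line rerouting, the distribution center surcharge, the warehouse customs clearance capacity cut.

the distribution center surcharge, the inbound forecast strike, the inbound supplier rerouting, the overseas carrier cost overrun, the port carrier delay, the production line rerouting, the tier-1 forecast delay, the warehouse customs clearance capacity cut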